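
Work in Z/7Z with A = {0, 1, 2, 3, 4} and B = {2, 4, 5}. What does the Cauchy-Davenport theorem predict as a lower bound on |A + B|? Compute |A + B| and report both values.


Cauchy-Davenport: |A + B| ≥ min(p, |A| + |B| - 1) for A, B nonempty in Z/pZ.
|A| = 5, |B| = 3, p = 7.
CD lower bound = min(7, 5 + 3 - 1) = min(7, 7) = 7.
Compute A + B mod 7 directly:
a = 0: 0+2=2, 0+4=4, 0+5=5
a = 1: 1+2=3, 1+4=5, 1+5=6
a = 2: 2+2=4, 2+4=6, 2+5=0
a = 3: 3+2=5, 3+4=0, 3+5=1
a = 4: 4+2=6, 4+4=1, 4+5=2
A + B = {0, 1, 2, 3, 4, 5, 6}, so |A + B| = 7.
Verify: 7 ≥ 7? Yes ✓.

CD lower bound = 7, actual |A + B| = 7.


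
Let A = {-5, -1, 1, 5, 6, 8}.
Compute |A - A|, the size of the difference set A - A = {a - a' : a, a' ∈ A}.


A - A = {a - a' : a, a' ∈ A}; |A| = 6.
Bounds: 2|A|-1 ≤ |A - A| ≤ |A|² - |A| + 1, i.e. 11 ≤ |A - A| ≤ 31.
Note: 0 ∈ A - A always (from a - a). The set is symmetric: if d ∈ A - A then -d ∈ A - A.
Enumerate nonzero differences d = a - a' with a > a' (then include -d):
Positive differences: {1, 2, 3, 4, 5, 6, 7, 9, 10, 11, 13}
Full difference set: {0} ∪ (positive diffs) ∪ (negative diffs).
|A - A| = 1 + 2·11 = 23 (matches direct enumeration: 23).

|A - A| = 23


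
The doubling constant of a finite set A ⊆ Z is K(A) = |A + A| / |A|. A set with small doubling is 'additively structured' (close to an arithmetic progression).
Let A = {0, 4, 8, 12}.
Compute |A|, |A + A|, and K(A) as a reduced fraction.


|A| = 4.
Compute A + A by enumerating all 16 pairs.
A + A = {0, 4, 8, 12, 16, 20, 24}, so |A + A| = 7.
K = |A + A| / |A| = 7/4 (already in lowest terms) ≈ 1.7500.
Reference: AP of size 4 gives K = 7/4 ≈ 1.7500; a fully generic set of size 4 gives K ≈ 2.5000.

|A| = 4, |A + A| = 7, K = 7/4.


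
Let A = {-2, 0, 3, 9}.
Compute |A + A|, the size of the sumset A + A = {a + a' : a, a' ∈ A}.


A + A = {a + a' : a, a' ∈ A}; |A| = 4.
General bounds: 2|A| - 1 ≤ |A + A| ≤ |A|(|A|+1)/2, i.e. 7 ≤ |A + A| ≤ 10.
Lower bound 2|A|-1 is attained iff A is an arithmetic progression.
Enumerate sums a + a' for a ≤ a' (symmetric, so this suffices):
a = -2: -2+-2=-4, -2+0=-2, -2+3=1, -2+9=7
a = 0: 0+0=0, 0+3=3, 0+9=9
a = 3: 3+3=6, 3+9=12
a = 9: 9+9=18
Distinct sums: {-4, -2, 0, 1, 3, 6, 7, 9, 12, 18}
|A + A| = 10

|A + A| = 10


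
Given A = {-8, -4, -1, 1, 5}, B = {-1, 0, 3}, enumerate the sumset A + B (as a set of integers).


A + B = {a + b : a ∈ A, b ∈ B}.
Enumerate all |A|·|B| = 5·3 = 15 pairs (a, b) and collect distinct sums.
a = -8: -8+-1=-9, -8+0=-8, -8+3=-5
a = -4: -4+-1=-5, -4+0=-4, -4+3=-1
a = -1: -1+-1=-2, -1+0=-1, -1+3=2
a = 1: 1+-1=0, 1+0=1, 1+3=4
a = 5: 5+-1=4, 5+0=5, 5+3=8
Collecting distinct sums: A + B = {-9, -8, -5, -4, -2, -1, 0, 1, 2, 4, 5, 8}
|A + B| = 12

A + B = {-9, -8, -5, -4, -2, -1, 0, 1, 2, 4, 5, 8}


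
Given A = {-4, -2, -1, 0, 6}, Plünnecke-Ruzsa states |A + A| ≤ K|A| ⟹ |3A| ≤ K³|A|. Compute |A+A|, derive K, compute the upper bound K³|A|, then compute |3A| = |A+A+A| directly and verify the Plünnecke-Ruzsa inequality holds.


|A| = 5.
Step 1: Compute A + A by enumerating all 25 pairs.
A + A = {-8, -6, -5, -4, -3, -2, -1, 0, 2, 4, 5, 6, 12}, so |A + A| = 13.
Step 2: Doubling constant K = |A + A|/|A| = 13/5 = 13/5 ≈ 2.6000.
Step 3: Plünnecke-Ruzsa gives |3A| ≤ K³·|A| = (2.6000)³ · 5 ≈ 87.8800.
Step 4: Compute 3A = A + A + A directly by enumerating all triples (a,b,c) ∈ A³; |3A| = 23.
Step 5: Check 23 ≤ 87.8800? Yes ✓.

K = 13/5, Plünnecke-Ruzsa bound K³|A| ≈ 87.8800, |3A| = 23, inequality holds.


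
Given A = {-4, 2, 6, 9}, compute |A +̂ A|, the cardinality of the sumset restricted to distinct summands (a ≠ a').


Restricted sumset: A +̂ A = {a + a' : a ∈ A, a' ∈ A, a ≠ a'}.
Equivalently, take A + A and drop any sum 2a that is achievable ONLY as a + a for a ∈ A (i.e. sums representable only with equal summands).
Enumerate pairs (a, a') with a < a' (symmetric, so each unordered pair gives one sum; this covers all a ≠ a'):
  -4 + 2 = -2
  -4 + 6 = 2
  -4 + 9 = 5
  2 + 6 = 8
  2 + 9 = 11
  6 + 9 = 15
Collected distinct sums: {-2, 2, 5, 8, 11, 15}
|A +̂ A| = 6
(Reference bound: |A +̂ A| ≥ 2|A| - 3 for |A| ≥ 2, with |A| = 4 giving ≥ 5.)

|A +̂ A| = 6


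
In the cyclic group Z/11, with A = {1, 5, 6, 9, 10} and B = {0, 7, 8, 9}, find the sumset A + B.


Work in Z/11Z: reduce every sum a + b modulo 11.
Enumerate all 20 pairs:
a = 1: 1+0=1, 1+7=8, 1+8=9, 1+9=10
a = 5: 5+0=5, 5+7=1, 5+8=2, 5+9=3
a = 6: 6+0=6, 6+7=2, 6+8=3, 6+9=4
a = 9: 9+0=9, 9+7=5, 9+8=6, 9+9=7
a = 10: 10+0=10, 10+7=6, 10+8=7, 10+9=8
Distinct residues collected: {1, 2, 3, 4, 5, 6, 7, 8, 9, 10}
|A + B| = 10 (out of 11 total residues).

A + B = {1, 2, 3, 4, 5, 6, 7, 8, 9, 10}


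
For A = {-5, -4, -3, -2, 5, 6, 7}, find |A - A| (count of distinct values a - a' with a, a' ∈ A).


A - A = {a - a' : a, a' ∈ A}; |A| = 7.
Bounds: 2|A|-1 ≤ |A - A| ≤ |A|² - |A| + 1, i.e. 13 ≤ |A - A| ≤ 43.
Note: 0 ∈ A - A always (from a - a). The set is symmetric: if d ∈ A - A then -d ∈ A - A.
Enumerate nonzero differences d = a - a' with a > a' (then include -d):
Positive differences: {1, 2, 3, 7, 8, 9, 10, 11, 12}
Full difference set: {0} ∪ (positive diffs) ∪ (negative diffs).
|A - A| = 1 + 2·9 = 19 (matches direct enumeration: 19).

|A - A| = 19


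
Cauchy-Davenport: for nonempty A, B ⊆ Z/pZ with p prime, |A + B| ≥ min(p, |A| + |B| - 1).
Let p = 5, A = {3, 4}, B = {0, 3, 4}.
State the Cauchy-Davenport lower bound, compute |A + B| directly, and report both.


Cauchy-Davenport: |A + B| ≥ min(p, |A| + |B| - 1) for A, B nonempty in Z/pZ.
|A| = 2, |B| = 3, p = 5.
CD lower bound = min(5, 2 + 3 - 1) = min(5, 4) = 4.
Compute A + B mod 5 directly:
a = 3: 3+0=3, 3+3=1, 3+4=2
a = 4: 4+0=4, 4+3=2, 4+4=3
A + B = {1, 2, 3, 4}, so |A + B| = 4.
Verify: 4 ≥ 4? Yes ✓.

CD lower bound = 4, actual |A + B| = 4.


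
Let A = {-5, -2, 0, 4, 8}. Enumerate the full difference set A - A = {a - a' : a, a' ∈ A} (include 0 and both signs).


A - A = {a - a' : a, a' ∈ A}.
Compute a - a' for each ordered pair (a, a'):
a = -5: -5--5=0, -5--2=-3, -5-0=-5, -5-4=-9, -5-8=-13
a = -2: -2--5=3, -2--2=0, -2-0=-2, -2-4=-6, -2-8=-10
a = 0: 0--5=5, 0--2=2, 0-0=0, 0-4=-4, 0-8=-8
a = 4: 4--5=9, 4--2=6, 4-0=4, 4-4=0, 4-8=-4
a = 8: 8--5=13, 8--2=10, 8-0=8, 8-4=4, 8-8=0
Collecting distinct values (and noting 0 appears from a-a):
A - A = {-13, -10, -9, -8, -6, -5, -4, -3, -2, 0, 2, 3, 4, 5, 6, 8, 9, 10, 13}
|A - A| = 19

A - A = {-13, -10, -9, -8, -6, -5, -4, -3, -2, 0, 2, 3, 4, 5, 6, 8, 9, 10, 13}


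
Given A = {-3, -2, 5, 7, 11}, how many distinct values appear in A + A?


A + A = {a + a' : a, a' ∈ A}; |A| = 5.
General bounds: 2|A| - 1 ≤ |A + A| ≤ |A|(|A|+1)/2, i.e. 9 ≤ |A + A| ≤ 15.
Lower bound 2|A|-1 is attained iff A is an arithmetic progression.
Enumerate sums a + a' for a ≤ a' (symmetric, so this suffices):
a = -3: -3+-3=-6, -3+-2=-5, -3+5=2, -3+7=4, -3+11=8
a = -2: -2+-2=-4, -2+5=3, -2+7=5, -2+11=9
a = 5: 5+5=10, 5+7=12, 5+11=16
a = 7: 7+7=14, 7+11=18
a = 11: 11+11=22
Distinct sums: {-6, -5, -4, 2, 3, 4, 5, 8, 9, 10, 12, 14, 16, 18, 22}
|A + A| = 15

|A + A| = 15


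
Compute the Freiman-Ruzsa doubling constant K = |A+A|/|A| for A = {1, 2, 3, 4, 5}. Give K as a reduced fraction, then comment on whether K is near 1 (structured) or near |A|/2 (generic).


|A| = 5.
Compute A + A by enumerating all 25 pairs.
A + A = {2, 3, 4, 5, 6, 7, 8, 9, 10}, so |A + A| = 9.
K = |A + A| / |A| = 9/5 (already in lowest terms) ≈ 1.8000.
Reference: AP of size 5 gives K = 9/5 ≈ 1.8000; a fully generic set of size 5 gives K ≈ 3.0000.

|A| = 5, |A + A| = 9, K = 9/5.


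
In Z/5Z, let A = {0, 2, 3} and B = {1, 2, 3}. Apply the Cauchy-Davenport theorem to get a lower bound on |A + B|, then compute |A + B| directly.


Cauchy-Davenport: |A + B| ≥ min(p, |A| + |B| - 1) for A, B nonempty in Z/pZ.
|A| = 3, |B| = 3, p = 5.
CD lower bound = min(5, 3 + 3 - 1) = min(5, 5) = 5.
Compute A + B mod 5 directly:
a = 0: 0+1=1, 0+2=2, 0+3=3
a = 2: 2+1=3, 2+2=4, 2+3=0
a = 3: 3+1=4, 3+2=0, 3+3=1
A + B = {0, 1, 2, 3, 4}, so |A + B| = 5.
Verify: 5 ≥ 5? Yes ✓.

CD lower bound = 5, actual |A + B| = 5.


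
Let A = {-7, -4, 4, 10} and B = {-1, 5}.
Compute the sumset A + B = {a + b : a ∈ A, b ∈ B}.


A + B = {a + b : a ∈ A, b ∈ B}.
Enumerate all |A|·|B| = 4·2 = 8 pairs (a, b) and collect distinct sums.
a = -7: -7+-1=-8, -7+5=-2
a = -4: -4+-1=-5, -4+5=1
a = 4: 4+-1=3, 4+5=9
a = 10: 10+-1=9, 10+5=15
Collecting distinct sums: A + B = {-8, -5, -2, 1, 3, 9, 15}
|A + B| = 7

A + B = {-8, -5, -2, 1, 3, 9, 15}


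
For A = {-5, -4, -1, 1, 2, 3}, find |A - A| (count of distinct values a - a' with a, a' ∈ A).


A - A = {a - a' : a, a' ∈ A}; |A| = 6.
Bounds: 2|A|-1 ≤ |A - A| ≤ |A|² - |A| + 1, i.e. 11 ≤ |A - A| ≤ 31.
Note: 0 ∈ A - A always (from a - a). The set is symmetric: if d ∈ A - A then -d ∈ A - A.
Enumerate nonzero differences d = a - a' with a > a' (then include -d):
Positive differences: {1, 2, 3, 4, 5, 6, 7, 8}
Full difference set: {0} ∪ (positive diffs) ∪ (negative diffs).
|A - A| = 1 + 2·8 = 17 (matches direct enumeration: 17).

|A - A| = 17


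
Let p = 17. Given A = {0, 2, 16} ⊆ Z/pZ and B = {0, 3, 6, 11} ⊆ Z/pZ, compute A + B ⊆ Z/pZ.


Work in Z/17Z: reduce every sum a + b modulo 17.
Enumerate all 12 pairs:
a = 0: 0+0=0, 0+3=3, 0+6=6, 0+11=11
a = 2: 2+0=2, 2+3=5, 2+6=8, 2+11=13
a = 16: 16+0=16, 16+3=2, 16+6=5, 16+11=10
Distinct residues collected: {0, 2, 3, 5, 6, 8, 10, 11, 13, 16}
|A + B| = 10 (out of 17 total residues).

A + B = {0, 2, 3, 5, 6, 8, 10, 11, 13, 16}


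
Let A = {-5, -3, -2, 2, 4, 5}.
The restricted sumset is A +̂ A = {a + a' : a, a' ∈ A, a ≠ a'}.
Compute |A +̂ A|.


Restricted sumset: A +̂ A = {a + a' : a ∈ A, a' ∈ A, a ≠ a'}.
Equivalently, take A + A and drop any sum 2a that is achievable ONLY as a + a for a ∈ A (i.e. sums representable only with equal summands).
Enumerate pairs (a, a') with a < a' (symmetric, so each unordered pair gives one sum; this covers all a ≠ a'):
  -5 + -3 = -8
  -5 + -2 = -7
  -5 + 2 = -3
  -5 + 4 = -1
  -5 + 5 = 0
  -3 + -2 = -5
  -3 + 2 = -1
  -3 + 4 = 1
  -3 + 5 = 2
  -2 + 2 = 0
  -2 + 4 = 2
  -2 + 5 = 3
  2 + 4 = 6
  2 + 5 = 7
  4 + 5 = 9
Collected distinct sums: {-8, -7, -5, -3, -1, 0, 1, 2, 3, 6, 7, 9}
|A +̂ A| = 12
(Reference bound: |A +̂ A| ≥ 2|A| - 3 for |A| ≥ 2, with |A| = 6 giving ≥ 9.)

|A +̂ A| = 12


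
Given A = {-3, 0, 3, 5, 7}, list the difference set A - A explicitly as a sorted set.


A - A = {a - a' : a, a' ∈ A}.
Compute a - a' for each ordered pair (a, a'):
a = -3: -3--3=0, -3-0=-3, -3-3=-6, -3-5=-8, -3-7=-10
a = 0: 0--3=3, 0-0=0, 0-3=-3, 0-5=-5, 0-7=-7
a = 3: 3--3=6, 3-0=3, 3-3=0, 3-5=-2, 3-7=-4
a = 5: 5--3=8, 5-0=5, 5-3=2, 5-5=0, 5-7=-2
a = 7: 7--3=10, 7-0=7, 7-3=4, 7-5=2, 7-7=0
Collecting distinct values (and noting 0 appears from a-a):
A - A = {-10, -8, -7, -6, -5, -4, -3, -2, 0, 2, 3, 4, 5, 6, 7, 8, 10}
|A - A| = 17

A - A = {-10, -8, -7, -6, -5, -4, -3, -2, 0, 2, 3, 4, 5, 6, 7, 8, 10}


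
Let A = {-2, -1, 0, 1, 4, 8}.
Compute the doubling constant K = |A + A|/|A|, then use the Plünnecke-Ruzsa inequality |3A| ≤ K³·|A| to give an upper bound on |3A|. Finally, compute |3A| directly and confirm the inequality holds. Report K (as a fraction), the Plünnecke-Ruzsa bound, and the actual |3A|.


|A| = 6.
Step 1: Compute A + A by enumerating all 36 pairs.
A + A = {-4, -3, -2, -1, 0, 1, 2, 3, 4, 5, 6, 7, 8, 9, 12, 16}, so |A + A| = 16.
Step 2: Doubling constant K = |A + A|/|A| = 16/6 = 16/6 ≈ 2.6667.
Step 3: Plünnecke-Ruzsa gives |3A| ≤ K³·|A| = (2.6667)³ · 6 ≈ 113.7778.
Step 4: Compute 3A = A + A + A directly by enumerating all triples (a,b,c) ∈ A³; |3A| = 26.
Step 5: Check 26 ≤ 113.7778? Yes ✓.

K = 16/6, Plünnecke-Ruzsa bound K³|A| ≈ 113.7778, |3A| = 26, inequality holds.


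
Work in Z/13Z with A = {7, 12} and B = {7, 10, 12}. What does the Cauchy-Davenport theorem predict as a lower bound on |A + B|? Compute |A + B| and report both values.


Cauchy-Davenport: |A + B| ≥ min(p, |A| + |B| - 1) for A, B nonempty in Z/pZ.
|A| = 2, |B| = 3, p = 13.
CD lower bound = min(13, 2 + 3 - 1) = min(13, 4) = 4.
Compute A + B mod 13 directly:
a = 7: 7+7=1, 7+10=4, 7+12=6
a = 12: 12+7=6, 12+10=9, 12+12=11
A + B = {1, 4, 6, 9, 11}, so |A + B| = 5.
Verify: 5 ≥ 4? Yes ✓.

CD lower bound = 4, actual |A + B| = 5.


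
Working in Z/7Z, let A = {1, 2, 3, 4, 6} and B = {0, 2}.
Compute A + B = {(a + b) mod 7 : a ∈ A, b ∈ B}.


Work in Z/7Z: reduce every sum a + b modulo 7.
Enumerate all 10 pairs:
a = 1: 1+0=1, 1+2=3
a = 2: 2+0=2, 2+2=4
a = 3: 3+0=3, 3+2=5
a = 4: 4+0=4, 4+2=6
a = 6: 6+0=6, 6+2=1
Distinct residues collected: {1, 2, 3, 4, 5, 6}
|A + B| = 6 (out of 7 total residues).

A + B = {1, 2, 3, 4, 5, 6}


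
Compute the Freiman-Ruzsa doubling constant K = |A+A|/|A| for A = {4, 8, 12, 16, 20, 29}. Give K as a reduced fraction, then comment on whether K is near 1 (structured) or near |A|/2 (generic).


|A| = 6.
Compute A + A by enumerating all 36 pairs.
A + A = {8, 12, 16, 20, 24, 28, 32, 33, 36, 37, 40, 41, 45, 49, 58}, so |A + A| = 15.
K = |A + A| / |A| = 15/6 = 5/2 ≈ 2.5000.
Reference: AP of size 6 gives K = 11/6 ≈ 1.8333; a fully generic set of size 6 gives K ≈ 3.5000.

|A| = 6, |A + A| = 15, K = 15/6 = 5/2.


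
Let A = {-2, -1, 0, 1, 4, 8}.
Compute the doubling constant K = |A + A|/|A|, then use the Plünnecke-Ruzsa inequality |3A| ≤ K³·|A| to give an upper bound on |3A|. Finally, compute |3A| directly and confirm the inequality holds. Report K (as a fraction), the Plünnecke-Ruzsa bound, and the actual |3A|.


|A| = 6.
Step 1: Compute A + A by enumerating all 36 pairs.
A + A = {-4, -3, -2, -1, 0, 1, 2, 3, 4, 5, 6, 7, 8, 9, 12, 16}, so |A + A| = 16.
Step 2: Doubling constant K = |A + A|/|A| = 16/6 = 16/6 ≈ 2.6667.
Step 3: Plünnecke-Ruzsa gives |3A| ≤ K³·|A| = (2.6667)³ · 6 ≈ 113.7778.
Step 4: Compute 3A = A + A + A directly by enumerating all triples (a,b,c) ∈ A³; |3A| = 26.
Step 5: Check 26 ≤ 113.7778? Yes ✓.

K = 16/6, Plünnecke-Ruzsa bound K³|A| ≈ 113.7778, |3A| = 26, inequality holds.


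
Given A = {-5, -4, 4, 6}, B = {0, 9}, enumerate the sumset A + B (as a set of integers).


A + B = {a + b : a ∈ A, b ∈ B}.
Enumerate all |A|·|B| = 4·2 = 8 pairs (a, b) and collect distinct sums.
a = -5: -5+0=-5, -5+9=4
a = -4: -4+0=-4, -4+9=5
a = 4: 4+0=4, 4+9=13
a = 6: 6+0=6, 6+9=15
Collecting distinct sums: A + B = {-5, -4, 4, 5, 6, 13, 15}
|A + B| = 7

A + B = {-5, -4, 4, 5, 6, 13, 15}


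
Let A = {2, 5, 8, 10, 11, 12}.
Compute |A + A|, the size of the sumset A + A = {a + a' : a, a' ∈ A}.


A + A = {a + a' : a, a' ∈ A}; |A| = 6.
General bounds: 2|A| - 1 ≤ |A + A| ≤ |A|(|A|+1)/2, i.e. 11 ≤ |A + A| ≤ 21.
Lower bound 2|A|-1 is attained iff A is an arithmetic progression.
Enumerate sums a + a' for a ≤ a' (symmetric, so this suffices):
a = 2: 2+2=4, 2+5=7, 2+8=10, 2+10=12, 2+11=13, 2+12=14
a = 5: 5+5=10, 5+8=13, 5+10=15, 5+11=16, 5+12=17
a = 8: 8+8=16, 8+10=18, 8+11=19, 8+12=20
a = 10: 10+10=20, 10+11=21, 10+12=22
a = 11: 11+11=22, 11+12=23
a = 12: 12+12=24
Distinct sums: {4, 7, 10, 12, 13, 14, 15, 16, 17, 18, 19, 20, 21, 22, 23, 24}
|A + A| = 16

|A + A| = 16


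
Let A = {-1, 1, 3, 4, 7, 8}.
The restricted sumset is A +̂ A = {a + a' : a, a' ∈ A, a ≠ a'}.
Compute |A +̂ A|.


Restricted sumset: A +̂ A = {a + a' : a ∈ A, a' ∈ A, a ≠ a'}.
Equivalently, take A + A and drop any sum 2a that is achievable ONLY as a + a for a ∈ A (i.e. sums representable only with equal summands).
Enumerate pairs (a, a') with a < a' (symmetric, so each unordered pair gives one sum; this covers all a ≠ a'):
  -1 + 1 = 0
  -1 + 3 = 2
  -1 + 4 = 3
  -1 + 7 = 6
  -1 + 8 = 7
  1 + 3 = 4
  1 + 4 = 5
  1 + 7 = 8
  1 + 8 = 9
  3 + 4 = 7
  3 + 7 = 10
  3 + 8 = 11
  4 + 7 = 11
  4 + 8 = 12
  7 + 8 = 15
Collected distinct sums: {0, 2, 3, 4, 5, 6, 7, 8, 9, 10, 11, 12, 15}
|A +̂ A| = 13
(Reference bound: |A +̂ A| ≥ 2|A| - 3 for |A| ≥ 2, with |A| = 6 giving ≥ 9.)

|A +̂ A| = 13


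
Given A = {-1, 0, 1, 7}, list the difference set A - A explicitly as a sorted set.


A - A = {a - a' : a, a' ∈ A}.
Compute a - a' for each ordered pair (a, a'):
a = -1: -1--1=0, -1-0=-1, -1-1=-2, -1-7=-8
a = 0: 0--1=1, 0-0=0, 0-1=-1, 0-7=-7
a = 1: 1--1=2, 1-0=1, 1-1=0, 1-7=-6
a = 7: 7--1=8, 7-0=7, 7-1=6, 7-7=0
Collecting distinct values (and noting 0 appears from a-a):
A - A = {-8, -7, -6, -2, -1, 0, 1, 2, 6, 7, 8}
|A - A| = 11

A - A = {-8, -7, -6, -2, -1, 0, 1, 2, 6, 7, 8}


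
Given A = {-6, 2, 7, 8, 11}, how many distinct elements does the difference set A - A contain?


A - A = {a - a' : a, a' ∈ A}; |A| = 5.
Bounds: 2|A|-1 ≤ |A - A| ≤ |A|² - |A| + 1, i.e. 9 ≤ |A - A| ≤ 21.
Note: 0 ∈ A - A always (from a - a). The set is symmetric: if d ∈ A - A then -d ∈ A - A.
Enumerate nonzero differences d = a - a' with a > a' (then include -d):
Positive differences: {1, 3, 4, 5, 6, 8, 9, 13, 14, 17}
Full difference set: {0} ∪ (positive diffs) ∪ (negative diffs).
|A - A| = 1 + 2·10 = 21 (matches direct enumeration: 21).

|A - A| = 21


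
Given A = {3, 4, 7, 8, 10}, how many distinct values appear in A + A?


A + A = {a + a' : a, a' ∈ A}; |A| = 5.
General bounds: 2|A| - 1 ≤ |A + A| ≤ |A|(|A|+1)/2, i.e. 9 ≤ |A + A| ≤ 15.
Lower bound 2|A|-1 is attained iff A is an arithmetic progression.
Enumerate sums a + a' for a ≤ a' (symmetric, so this suffices):
a = 3: 3+3=6, 3+4=7, 3+7=10, 3+8=11, 3+10=13
a = 4: 4+4=8, 4+7=11, 4+8=12, 4+10=14
a = 7: 7+7=14, 7+8=15, 7+10=17
a = 8: 8+8=16, 8+10=18
a = 10: 10+10=20
Distinct sums: {6, 7, 8, 10, 11, 12, 13, 14, 15, 16, 17, 18, 20}
|A + A| = 13

|A + A| = 13


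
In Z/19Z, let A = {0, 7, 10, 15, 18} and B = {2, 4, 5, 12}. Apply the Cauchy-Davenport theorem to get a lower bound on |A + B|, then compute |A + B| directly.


Cauchy-Davenport: |A + B| ≥ min(p, |A| + |B| - 1) for A, B nonempty in Z/pZ.
|A| = 5, |B| = 4, p = 19.
CD lower bound = min(19, 5 + 4 - 1) = min(19, 8) = 8.
Compute A + B mod 19 directly:
a = 0: 0+2=2, 0+4=4, 0+5=5, 0+12=12
a = 7: 7+2=9, 7+4=11, 7+5=12, 7+12=0
a = 10: 10+2=12, 10+4=14, 10+5=15, 10+12=3
a = 15: 15+2=17, 15+4=0, 15+5=1, 15+12=8
a = 18: 18+2=1, 18+4=3, 18+5=4, 18+12=11
A + B = {0, 1, 2, 3, 4, 5, 8, 9, 11, 12, 14, 15, 17}, so |A + B| = 13.
Verify: 13 ≥ 8? Yes ✓.

CD lower bound = 8, actual |A + B| = 13.


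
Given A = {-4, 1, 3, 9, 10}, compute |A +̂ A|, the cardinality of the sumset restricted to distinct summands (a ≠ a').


Restricted sumset: A +̂ A = {a + a' : a ∈ A, a' ∈ A, a ≠ a'}.
Equivalently, take A + A and drop any sum 2a that is achievable ONLY as a + a for a ∈ A (i.e. sums representable only with equal summands).
Enumerate pairs (a, a') with a < a' (symmetric, so each unordered pair gives one sum; this covers all a ≠ a'):
  -4 + 1 = -3
  -4 + 3 = -1
  -4 + 9 = 5
  -4 + 10 = 6
  1 + 3 = 4
  1 + 9 = 10
  1 + 10 = 11
  3 + 9 = 12
  3 + 10 = 13
  9 + 10 = 19
Collected distinct sums: {-3, -1, 4, 5, 6, 10, 11, 12, 13, 19}
|A +̂ A| = 10
(Reference bound: |A +̂ A| ≥ 2|A| - 3 for |A| ≥ 2, with |A| = 5 giving ≥ 7.)

|A +̂ A| = 10


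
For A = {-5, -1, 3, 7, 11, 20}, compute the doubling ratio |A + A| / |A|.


|A| = 6.
Compute A + A by enumerating all 36 pairs.
A + A = {-10, -6, -2, 2, 6, 10, 14, 15, 18, 19, 22, 23, 27, 31, 40}, so |A + A| = 15.
K = |A + A| / |A| = 15/6 = 5/2 ≈ 2.5000.
Reference: AP of size 6 gives K = 11/6 ≈ 1.8333; a fully generic set of size 6 gives K ≈ 3.5000.

|A| = 6, |A + A| = 15, K = 15/6 = 5/2.


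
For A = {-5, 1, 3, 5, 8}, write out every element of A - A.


A - A = {a - a' : a, a' ∈ A}.
Compute a - a' for each ordered pair (a, a'):
a = -5: -5--5=0, -5-1=-6, -5-3=-8, -5-5=-10, -5-8=-13
a = 1: 1--5=6, 1-1=0, 1-3=-2, 1-5=-4, 1-8=-7
a = 3: 3--5=8, 3-1=2, 3-3=0, 3-5=-2, 3-8=-5
a = 5: 5--5=10, 5-1=4, 5-3=2, 5-5=0, 5-8=-3
a = 8: 8--5=13, 8-1=7, 8-3=5, 8-5=3, 8-8=0
Collecting distinct values (and noting 0 appears from a-a):
A - A = {-13, -10, -8, -7, -6, -5, -4, -3, -2, 0, 2, 3, 4, 5, 6, 7, 8, 10, 13}
|A - A| = 19

A - A = {-13, -10, -8, -7, -6, -5, -4, -3, -2, 0, 2, 3, 4, 5, 6, 7, 8, 10, 13}


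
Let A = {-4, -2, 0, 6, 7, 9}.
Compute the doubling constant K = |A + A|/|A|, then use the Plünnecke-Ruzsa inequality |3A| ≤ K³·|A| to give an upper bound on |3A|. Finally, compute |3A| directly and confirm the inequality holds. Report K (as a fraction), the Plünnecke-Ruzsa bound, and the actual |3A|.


|A| = 6.
Step 1: Compute A + A by enumerating all 36 pairs.
A + A = {-8, -6, -4, -2, 0, 2, 3, 4, 5, 6, 7, 9, 12, 13, 14, 15, 16, 18}, so |A + A| = 18.
Step 2: Doubling constant K = |A + A|/|A| = 18/6 = 18/6 ≈ 3.0000.
Step 3: Plünnecke-Ruzsa gives |3A| ≤ K³·|A| = (3.0000)³ · 6 ≈ 162.0000.
Step 4: Compute 3A = A + A + A directly by enumerating all triples (a,b,c) ∈ A³; |3A| = 33.
Step 5: Check 33 ≤ 162.0000? Yes ✓.

K = 18/6, Plünnecke-Ruzsa bound K³|A| ≈ 162.0000, |3A| = 33, inequality holds.


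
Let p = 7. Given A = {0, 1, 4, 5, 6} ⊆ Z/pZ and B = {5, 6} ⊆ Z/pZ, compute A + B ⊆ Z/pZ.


Work in Z/7Z: reduce every sum a + b modulo 7.
Enumerate all 10 pairs:
a = 0: 0+5=5, 0+6=6
a = 1: 1+5=6, 1+6=0
a = 4: 4+5=2, 4+6=3
a = 5: 5+5=3, 5+6=4
a = 6: 6+5=4, 6+6=5
Distinct residues collected: {0, 2, 3, 4, 5, 6}
|A + B| = 6 (out of 7 total residues).

A + B = {0, 2, 3, 4, 5, 6}


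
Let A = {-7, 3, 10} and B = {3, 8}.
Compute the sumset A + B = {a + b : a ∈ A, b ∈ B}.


A + B = {a + b : a ∈ A, b ∈ B}.
Enumerate all |A|·|B| = 3·2 = 6 pairs (a, b) and collect distinct sums.
a = -7: -7+3=-4, -7+8=1
a = 3: 3+3=6, 3+8=11
a = 10: 10+3=13, 10+8=18
Collecting distinct sums: A + B = {-4, 1, 6, 11, 13, 18}
|A + B| = 6

A + B = {-4, 1, 6, 11, 13, 18}


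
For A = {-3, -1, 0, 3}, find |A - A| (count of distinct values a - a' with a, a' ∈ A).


A - A = {a - a' : a, a' ∈ A}; |A| = 4.
Bounds: 2|A|-1 ≤ |A - A| ≤ |A|² - |A| + 1, i.e. 7 ≤ |A - A| ≤ 13.
Note: 0 ∈ A - A always (from a - a). The set is symmetric: if d ∈ A - A then -d ∈ A - A.
Enumerate nonzero differences d = a - a' with a > a' (then include -d):
Positive differences: {1, 2, 3, 4, 6}
Full difference set: {0} ∪ (positive diffs) ∪ (negative diffs).
|A - A| = 1 + 2·5 = 11 (matches direct enumeration: 11).

|A - A| = 11


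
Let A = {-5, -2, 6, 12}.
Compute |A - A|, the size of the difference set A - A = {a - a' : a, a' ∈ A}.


A - A = {a - a' : a, a' ∈ A}; |A| = 4.
Bounds: 2|A|-1 ≤ |A - A| ≤ |A|² - |A| + 1, i.e. 7 ≤ |A - A| ≤ 13.
Note: 0 ∈ A - A always (from a - a). The set is symmetric: if d ∈ A - A then -d ∈ A - A.
Enumerate nonzero differences d = a - a' with a > a' (then include -d):
Positive differences: {3, 6, 8, 11, 14, 17}
Full difference set: {0} ∪ (positive diffs) ∪ (negative diffs).
|A - A| = 1 + 2·6 = 13 (matches direct enumeration: 13).

|A - A| = 13


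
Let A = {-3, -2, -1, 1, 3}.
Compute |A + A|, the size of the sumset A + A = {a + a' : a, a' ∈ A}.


A + A = {a + a' : a, a' ∈ A}; |A| = 5.
General bounds: 2|A| - 1 ≤ |A + A| ≤ |A|(|A|+1)/2, i.e. 9 ≤ |A + A| ≤ 15.
Lower bound 2|A|-1 is attained iff A is an arithmetic progression.
Enumerate sums a + a' for a ≤ a' (symmetric, so this suffices):
a = -3: -3+-3=-6, -3+-2=-5, -3+-1=-4, -3+1=-2, -3+3=0
a = -2: -2+-2=-4, -2+-1=-3, -2+1=-1, -2+3=1
a = -1: -1+-1=-2, -1+1=0, -1+3=2
a = 1: 1+1=2, 1+3=4
a = 3: 3+3=6
Distinct sums: {-6, -5, -4, -3, -2, -1, 0, 1, 2, 4, 6}
|A + A| = 11

|A + A| = 11


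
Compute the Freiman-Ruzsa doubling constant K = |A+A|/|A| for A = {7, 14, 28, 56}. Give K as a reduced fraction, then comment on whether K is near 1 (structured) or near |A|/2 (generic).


|A| = 4.
Compute A + A by enumerating all 16 pairs.
A + A = {14, 21, 28, 35, 42, 56, 63, 70, 84, 112}, so |A + A| = 10.
K = |A + A| / |A| = 10/4 = 5/2 ≈ 2.5000.
Reference: AP of size 4 gives K = 7/4 ≈ 1.7500; a fully generic set of size 4 gives K ≈ 2.5000.

|A| = 4, |A + A| = 10, K = 10/4 = 5/2.


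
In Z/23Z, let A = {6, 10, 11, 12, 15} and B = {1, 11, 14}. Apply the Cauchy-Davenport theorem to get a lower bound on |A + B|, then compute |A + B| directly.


Cauchy-Davenport: |A + B| ≥ min(p, |A| + |B| - 1) for A, B nonempty in Z/pZ.
|A| = 5, |B| = 3, p = 23.
CD lower bound = min(23, 5 + 3 - 1) = min(23, 7) = 7.
Compute A + B mod 23 directly:
a = 6: 6+1=7, 6+11=17, 6+14=20
a = 10: 10+1=11, 10+11=21, 10+14=1
a = 11: 11+1=12, 11+11=22, 11+14=2
a = 12: 12+1=13, 12+11=0, 12+14=3
a = 15: 15+1=16, 15+11=3, 15+14=6
A + B = {0, 1, 2, 3, 6, 7, 11, 12, 13, 16, 17, 20, 21, 22}, so |A + B| = 14.
Verify: 14 ≥ 7? Yes ✓.

CD lower bound = 7, actual |A + B| = 14.


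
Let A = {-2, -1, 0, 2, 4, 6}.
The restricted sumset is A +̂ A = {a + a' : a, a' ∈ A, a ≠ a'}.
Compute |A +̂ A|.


Restricted sumset: A +̂ A = {a + a' : a ∈ A, a' ∈ A, a ≠ a'}.
Equivalently, take A + A and drop any sum 2a that is achievable ONLY as a + a for a ∈ A (i.e. sums representable only with equal summands).
Enumerate pairs (a, a') with a < a' (symmetric, so each unordered pair gives one sum; this covers all a ≠ a'):
  -2 + -1 = -3
  -2 + 0 = -2
  -2 + 2 = 0
  -2 + 4 = 2
  -2 + 6 = 4
  -1 + 0 = -1
  -1 + 2 = 1
  -1 + 4 = 3
  -1 + 6 = 5
  0 + 2 = 2
  0 + 4 = 4
  0 + 6 = 6
  2 + 4 = 6
  2 + 6 = 8
  4 + 6 = 10
Collected distinct sums: {-3, -2, -1, 0, 1, 2, 3, 4, 5, 6, 8, 10}
|A +̂ A| = 12
(Reference bound: |A +̂ A| ≥ 2|A| - 3 for |A| ≥ 2, with |A| = 6 giving ≥ 9.)

|A +̂ A| = 12


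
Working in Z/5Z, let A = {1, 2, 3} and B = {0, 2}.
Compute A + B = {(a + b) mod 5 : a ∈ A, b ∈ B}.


Work in Z/5Z: reduce every sum a + b modulo 5.
Enumerate all 6 pairs:
a = 1: 1+0=1, 1+2=3
a = 2: 2+0=2, 2+2=4
a = 3: 3+0=3, 3+2=0
Distinct residues collected: {0, 1, 2, 3, 4}
|A + B| = 5 (out of 5 total residues).

A + B = {0, 1, 2, 3, 4}


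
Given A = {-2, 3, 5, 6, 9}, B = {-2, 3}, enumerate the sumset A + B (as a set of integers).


A + B = {a + b : a ∈ A, b ∈ B}.
Enumerate all |A|·|B| = 5·2 = 10 pairs (a, b) and collect distinct sums.
a = -2: -2+-2=-4, -2+3=1
a = 3: 3+-2=1, 3+3=6
a = 5: 5+-2=3, 5+3=8
a = 6: 6+-2=4, 6+3=9
a = 9: 9+-2=7, 9+3=12
Collecting distinct sums: A + B = {-4, 1, 3, 4, 6, 7, 8, 9, 12}
|A + B| = 9

A + B = {-4, 1, 3, 4, 6, 7, 8, 9, 12}


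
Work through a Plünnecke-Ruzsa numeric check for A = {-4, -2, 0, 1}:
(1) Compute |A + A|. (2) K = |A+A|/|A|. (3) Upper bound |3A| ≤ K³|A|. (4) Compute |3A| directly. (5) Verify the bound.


|A| = 4.
Step 1: Compute A + A by enumerating all 16 pairs.
A + A = {-8, -6, -4, -3, -2, -1, 0, 1, 2}, so |A + A| = 9.
Step 2: Doubling constant K = |A + A|/|A| = 9/4 = 9/4 ≈ 2.2500.
Step 3: Plünnecke-Ruzsa gives |3A| ≤ K³·|A| = (2.2500)³ · 4 ≈ 45.5625.
Step 4: Compute 3A = A + A + A directly by enumerating all triples (a,b,c) ∈ A³; |3A| = 14.
Step 5: Check 14 ≤ 45.5625? Yes ✓.

K = 9/4, Plünnecke-Ruzsa bound K³|A| ≈ 45.5625, |3A| = 14, inequality holds.


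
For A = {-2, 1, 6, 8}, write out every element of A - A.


A - A = {a - a' : a, a' ∈ A}.
Compute a - a' for each ordered pair (a, a'):
a = -2: -2--2=0, -2-1=-3, -2-6=-8, -2-8=-10
a = 1: 1--2=3, 1-1=0, 1-6=-5, 1-8=-7
a = 6: 6--2=8, 6-1=5, 6-6=0, 6-8=-2
a = 8: 8--2=10, 8-1=7, 8-6=2, 8-8=0
Collecting distinct values (and noting 0 appears from a-a):
A - A = {-10, -8, -7, -5, -3, -2, 0, 2, 3, 5, 7, 8, 10}
|A - A| = 13

A - A = {-10, -8, -7, -5, -3, -2, 0, 2, 3, 5, 7, 8, 10}


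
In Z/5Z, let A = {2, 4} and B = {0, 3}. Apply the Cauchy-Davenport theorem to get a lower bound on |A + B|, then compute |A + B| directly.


Cauchy-Davenport: |A + B| ≥ min(p, |A| + |B| - 1) for A, B nonempty in Z/pZ.
|A| = 2, |B| = 2, p = 5.
CD lower bound = min(5, 2 + 2 - 1) = min(5, 3) = 3.
Compute A + B mod 5 directly:
a = 2: 2+0=2, 2+3=0
a = 4: 4+0=4, 4+3=2
A + B = {0, 2, 4}, so |A + B| = 3.
Verify: 3 ≥ 3? Yes ✓.

CD lower bound = 3, actual |A + B| = 3.


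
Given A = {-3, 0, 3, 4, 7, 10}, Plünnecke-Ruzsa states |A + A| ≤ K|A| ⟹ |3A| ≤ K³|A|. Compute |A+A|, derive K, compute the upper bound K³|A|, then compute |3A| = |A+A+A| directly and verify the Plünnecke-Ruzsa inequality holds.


|A| = 6.
Step 1: Compute A + A by enumerating all 36 pairs.
A + A = {-6, -3, 0, 1, 3, 4, 6, 7, 8, 10, 11, 13, 14, 17, 20}, so |A + A| = 15.
Step 2: Doubling constant K = |A + A|/|A| = 15/6 = 15/6 ≈ 2.5000.
Step 3: Plünnecke-Ruzsa gives |3A| ≤ K³·|A| = (2.5000)³ · 6 ≈ 93.7500.
Step 4: Compute 3A = A + A + A directly by enumerating all triples (a,b,c) ∈ A³; |3A| = 28.
Step 5: Check 28 ≤ 93.7500? Yes ✓.

K = 15/6, Plünnecke-Ruzsa bound K³|A| ≈ 93.7500, |3A| = 28, inequality holds.


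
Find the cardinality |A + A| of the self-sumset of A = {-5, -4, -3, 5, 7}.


A + A = {a + a' : a, a' ∈ A}; |A| = 5.
General bounds: 2|A| - 1 ≤ |A + A| ≤ |A|(|A|+1)/2, i.e. 9 ≤ |A + A| ≤ 15.
Lower bound 2|A|-1 is attained iff A is an arithmetic progression.
Enumerate sums a + a' for a ≤ a' (symmetric, so this suffices):
a = -5: -5+-5=-10, -5+-4=-9, -5+-3=-8, -5+5=0, -5+7=2
a = -4: -4+-4=-8, -4+-3=-7, -4+5=1, -4+7=3
a = -3: -3+-3=-6, -3+5=2, -3+7=4
a = 5: 5+5=10, 5+7=12
a = 7: 7+7=14
Distinct sums: {-10, -9, -8, -7, -6, 0, 1, 2, 3, 4, 10, 12, 14}
|A + A| = 13

|A + A| = 13


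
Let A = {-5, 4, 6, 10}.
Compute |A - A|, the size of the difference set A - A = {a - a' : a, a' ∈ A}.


A - A = {a - a' : a, a' ∈ A}; |A| = 4.
Bounds: 2|A|-1 ≤ |A - A| ≤ |A|² - |A| + 1, i.e. 7 ≤ |A - A| ≤ 13.
Note: 0 ∈ A - A always (from a - a). The set is symmetric: if d ∈ A - A then -d ∈ A - A.
Enumerate nonzero differences d = a - a' with a > a' (then include -d):
Positive differences: {2, 4, 6, 9, 11, 15}
Full difference set: {0} ∪ (positive diffs) ∪ (negative diffs).
|A - A| = 1 + 2·6 = 13 (matches direct enumeration: 13).

|A - A| = 13


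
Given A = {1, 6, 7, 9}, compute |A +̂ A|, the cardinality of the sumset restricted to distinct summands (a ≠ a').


Restricted sumset: A +̂ A = {a + a' : a ∈ A, a' ∈ A, a ≠ a'}.
Equivalently, take A + A and drop any sum 2a that is achievable ONLY as a + a for a ∈ A (i.e. sums representable only with equal summands).
Enumerate pairs (a, a') with a < a' (symmetric, so each unordered pair gives one sum; this covers all a ≠ a'):
  1 + 6 = 7
  1 + 7 = 8
  1 + 9 = 10
  6 + 7 = 13
  6 + 9 = 15
  7 + 9 = 16
Collected distinct sums: {7, 8, 10, 13, 15, 16}
|A +̂ A| = 6
(Reference bound: |A +̂ A| ≥ 2|A| - 3 for |A| ≥ 2, with |A| = 4 giving ≥ 5.)

|A +̂ A| = 6


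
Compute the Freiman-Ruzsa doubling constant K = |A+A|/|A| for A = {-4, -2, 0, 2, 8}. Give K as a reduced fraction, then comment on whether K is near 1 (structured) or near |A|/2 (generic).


|A| = 5.
Compute A + A by enumerating all 25 pairs.
A + A = {-8, -6, -4, -2, 0, 2, 4, 6, 8, 10, 16}, so |A + A| = 11.
K = |A + A| / |A| = 11/5 (already in lowest terms) ≈ 2.2000.
Reference: AP of size 5 gives K = 9/5 ≈ 1.8000; a fully generic set of size 5 gives K ≈ 3.0000.

|A| = 5, |A + A| = 11, K = 11/5.


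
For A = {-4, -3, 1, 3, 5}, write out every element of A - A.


A - A = {a - a' : a, a' ∈ A}.
Compute a - a' for each ordered pair (a, a'):
a = -4: -4--4=0, -4--3=-1, -4-1=-5, -4-3=-7, -4-5=-9
a = -3: -3--4=1, -3--3=0, -3-1=-4, -3-3=-6, -3-5=-8
a = 1: 1--4=5, 1--3=4, 1-1=0, 1-3=-2, 1-5=-4
a = 3: 3--4=7, 3--3=6, 3-1=2, 3-3=0, 3-5=-2
a = 5: 5--4=9, 5--3=8, 5-1=4, 5-3=2, 5-5=0
Collecting distinct values (and noting 0 appears from a-a):
A - A = {-9, -8, -7, -6, -5, -4, -2, -1, 0, 1, 2, 4, 5, 6, 7, 8, 9}
|A - A| = 17

A - A = {-9, -8, -7, -6, -5, -4, -2, -1, 0, 1, 2, 4, 5, 6, 7, 8, 9}


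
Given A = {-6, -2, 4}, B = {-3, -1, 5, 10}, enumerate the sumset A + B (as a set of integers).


A + B = {a + b : a ∈ A, b ∈ B}.
Enumerate all |A|·|B| = 3·4 = 12 pairs (a, b) and collect distinct sums.
a = -6: -6+-3=-9, -6+-1=-7, -6+5=-1, -6+10=4
a = -2: -2+-3=-5, -2+-1=-3, -2+5=3, -2+10=8
a = 4: 4+-3=1, 4+-1=3, 4+5=9, 4+10=14
Collecting distinct sums: A + B = {-9, -7, -5, -3, -1, 1, 3, 4, 8, 9, 14}
|A + B| = 11

A + B = {-9, -7, -5, -3, -1, 1, 3, 4, 8, 9, 14}


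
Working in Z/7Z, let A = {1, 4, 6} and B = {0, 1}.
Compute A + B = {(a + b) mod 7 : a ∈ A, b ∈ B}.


Work in Z/7Z: reduce every sum a + b modulo 7.
Enumerate all 6 pairs:
a = 1: 1+0=1, 1+1=2
a = 4: 4+0=4, 4+1=5
a = 6: 6+0=6, 6+1=0
Distinct residues collected: {0, 1, 2, 4, 5, 6}
|A + B| = 6 (out of 7 total residues).

A + B = {0, 1, 2, 4, 5, 6}


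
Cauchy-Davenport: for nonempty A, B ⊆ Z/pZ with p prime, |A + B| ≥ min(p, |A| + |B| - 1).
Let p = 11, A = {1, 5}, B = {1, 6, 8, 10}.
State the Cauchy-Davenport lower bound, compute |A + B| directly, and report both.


Cauchy-Davenport: |A + B| ≥ min(p, |A| + |B| - 1) for A, B nonempty in Z/pZ.
|A| = 2, |B| = 4, p = 11.
CD lower bound = min(11, 2 + 4 - 1) = min(11, 5) = 5.
Compute A + B mod 11 directly:
a = 1: 1+1=2, 1+6=7, 1+8=9, 1+10=0
a = 5: 5+1=6, 5+6=0, 5+8=2, 5+10=4
A + B = {0, 2, 4, 6, 7, 9}, so |A + B| = 6.
Verify: 6 ≥ 5? Yes ✓.

CD lower bound = 5, actual |A + B| = 6.


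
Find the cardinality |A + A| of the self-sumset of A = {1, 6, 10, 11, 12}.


A + A = {a + a' : a, a' ∈ A}; |A| = 5.
General bounds: 2|A| - 1 ≤ |A + A| ≤ |A|(|A|+1)/2, i.e. 9 ≤ |A + A| ≤ 15.
Lower bound 2|A|-1 is attained iff A is an arithmetic progression.
Enumerate sums a + a' for a ≤ a' (symmetric, so this suffices):
a = 1: 1+1=2, 1+6=7, 1+10=11, 1+11=12, 1+12=13
a = 6: 6+6=12, 6+10=16, 6+11=17, 6+12=18
a = 10: 10+10=20, 10+11=21, 10+12=22
a = 11: 11+11=22, 11+12=23
a = 12: 12+12=24
Distinct sums: {2, 7, 11, 12, 13, 16, 17, 18, 20, 21, 22, 23, 24}
|A + A| = 13

|A + A| = 13


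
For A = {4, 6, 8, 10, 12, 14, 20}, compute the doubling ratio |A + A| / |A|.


|A| = 7.
Compute A + A by enumerating all 49 pairs.
A + A = {8, 10, 12, 14, 16, 18, 20, 22, 24, 26, 28, 30, 32, 34, 40}, so |A + A| = 15.
K = |A + A| / |A| = 15/7 (already in lowest terms) ≈ 2.1429.
Reference: AP of size 7 gives K = 13/7 ≈ 1.8571; a fully generic set of size 7 gives K ≈ 4.0000.

|A| = 7, |A + A| = 15, K = 15/7.


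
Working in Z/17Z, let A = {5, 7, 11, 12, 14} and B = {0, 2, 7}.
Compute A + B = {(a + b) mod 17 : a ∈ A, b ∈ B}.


Work in Z/17Z: reduce every sum a + b modulo 17.
Enumerate all 15 pairs:
a = 5: 5+0=5, 5+2=7, 5+7=12
a = 7: 7+0=7, 7+2=9, 7+7=14
a = 11: 11+0=11, 11+2=13, 11+7=1
a = 12: 12+0=12, 12+2=14, 12+7=2
a = 14: 14+0=14, 14+2=16, 14+7=4
Distinct residues collected: {1, 2, 4, 5, 7, 9, 11, 12, 13, 14, 16}
|A + B| = 11 (out of 17 total residues).

A + B = {1, 2, 4, 5, 7, 9, 11, 12, 13, 14, 16}


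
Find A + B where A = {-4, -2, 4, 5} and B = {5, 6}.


A + B = {a + b : a ∈ A, b ∈ B}.
Enumerate all |A|·|B| = 4·2 = 8 pairs (a, b) and collect distinct sums.
a = -4: -4+5=1, -4+6=2
a = -2: -2+5=3, -2+6=4
a = 4: 4+5=9, 4+6=10
a = 5: 5+5=10, 5+6=11
Collecting distinct sums: A + B = {1, 2, 3, 4, 9, 10, 11}
|A + B| = 7

A + B = {1, 2, 3, 4, 9, 10, 11}


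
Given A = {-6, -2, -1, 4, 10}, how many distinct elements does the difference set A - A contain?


A - A = {a - a' : a, a' ∈ A}; |A| = 5.
Bounds: 2|A|-1 ≤ |A - A| ≤ |A|² - |A| + 1, i.e. 9 ≤ |A - A| ≤ 21.
Note: 0 ∈ A - A always (from a - a). The set is symmetric: if d ∈ A - A then -d ∈ A - A.
Enumerate nonzero differences d = a - a' with a > a' (then include -d):
Positive differences: {1, 4, 5, 6, 10, 11, 12, 16}
Full difference set: {0} ∪ (positive diffs) ∪ (negative diffs).
|A - A| = 1 + 2·8 = 17 (matches direct enumeration: 17).

|A - A| = 17


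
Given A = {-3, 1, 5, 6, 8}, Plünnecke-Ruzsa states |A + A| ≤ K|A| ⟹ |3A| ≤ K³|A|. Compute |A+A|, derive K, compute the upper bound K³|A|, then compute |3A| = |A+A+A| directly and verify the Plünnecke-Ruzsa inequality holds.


|A| = 5.
Step 1: Compute A + A by enumerating all 25 pairs.
A + A = {-6, -2, 2, 3, 5, 6, 7, 9, 10, 11, 12, 13, 14, 16}, so |A + A| = 14.
Step 2: Doubling constant K = |A + A|/|A| = 14/5 = 14/5 ≈ 2.8000.
Step 3: Plünnecke-Ruzsa gives |3A| ≤ K³·|A| = (2.8000)³ · 5 ≈ 109.7600.
Step 4: Compute 3A = A + A + A directly by enumerating all triples (a,b,c) ∈ A³; |3A| = 25.
Step 5: Check 25 ≤ 109.7600? Yes ✓.

K = 14/5, Plünnecke-Ruzsa bound K³|A| ≈ 109.7600, |3A| = 25, inequality holds.


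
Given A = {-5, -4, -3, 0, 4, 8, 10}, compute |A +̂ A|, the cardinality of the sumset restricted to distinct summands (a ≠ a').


Restricted sumset: A +̂ A = {a + a' : a ∈ A, a' ∈ A, a ≠ a'}.
Equivalently, take A + A and drop any sum 2a that is achievable ONLY as a + a for a ∈ A (i.e. sums representable only with equal summands).
Enumerate pairs (a, a') with a < a' (symmetric, so each unordered pair gives one sum; this covers all a ≠ a'):
  -5 + -4 = -9
  -5 + -3 = -8
  -5 + 0 = -5
  -5 + 4 = -1
  -5 + 8 = 3
  -5 + 10 = 5
  -4 + -3 = -7
  -4 + 0 = -4
  -4 + 4 = 0
  -4 + 8 = 4
  -4 + 10 = 6
  -3 + 0 = -3
  -3 + 4 = 1
  -3 + 8 = 5
  -3 + 10 = 7
  0 + 4 = 4
  0 + 8 = 8
  0 + 10 = 10
  4 + 8 = 12
  4 + 10 = 14
  8 + 10 = 18
Collected distinct sums: {-9, -8, -7, -5, -4, -3, -1, 0, 1, 3, 4, 5, 6, 7, 8, 10, 12, 14, 18}
|A +̂ A| = 19
(Reference bound: |A +̂ A| ≥ 2|A| - 3 for |A| ≥ 2, with |A| = 7 giving ≥ 11.)

|A +̂ A| = 19


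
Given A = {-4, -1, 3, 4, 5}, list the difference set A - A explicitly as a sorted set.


A - A = {a - a' : a, a' ∈ A}.
Compute a - a' for each ordered pair (a, a'):
a = -4: -4--4=0, -4--1=-3, -4-3=-7, -4-4=-8, -4-5=-9
a = -1: -1--4=3, -1--1=0, -1-3=-4, -1-4=-5, -1-5=-6
a = 3: 3--4=7, 3--1=4, 3-3=0, 3-4=-1, 3-5=-2
a = 4: 4--4=8, 4--1=5, 4-3=1, 4-4=0, 4-5=-1
a = 5: 5--4=9, 5--1=6, 5-3=2, 5-4=1, 5-5=0
Collecting distinct values (and noting 0 appears from a-a):
A - A = {-9, -8, -7, -6, -5, -4, -3, -2, -1, 0, 1, 2, 3, 4, 5, 6, 7, 8, 9}
|A - A| = 19

A - A = {-9, -8, -7, -6, -5, -4, -3, -2, -1, 0, 1, 2, 3, 4, 5, 6, 7, 8, 9}


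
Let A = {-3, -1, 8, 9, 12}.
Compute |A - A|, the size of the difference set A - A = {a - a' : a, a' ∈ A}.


A - A = {a - a' : a, a' ∈ A}; |A| = 5.
Bounds: 2|A|-1 ≤ |A - A| ≤ |A|² - |A| + 1, i.e. 9 ≤ |A - A| ≤ 21.
Note: 0 ∈ A - A always (from a - a). The set is symmetric: if d ∈ A - A then -d ∈ A - A.
Enumerate nonzero differences d = a - a' with a > a' (then include -d):
Positive differences: {1, 2, 3, 4, 9, 10, 11, 12, 13, 15}
Full difference set: {0} ∪ (positive diffs) ∪ (negative diffs).
|A - A| = 1 + 2·10 = 21 (matches direct enumeration: 21).

|A - A| = 21


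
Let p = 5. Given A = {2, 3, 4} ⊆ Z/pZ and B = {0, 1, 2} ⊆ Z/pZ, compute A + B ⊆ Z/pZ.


Work in Z/5Z: reduce every sum a + b modulo 5.
Enumerate all 9 pairs:
a = 2: 2+0=2, 2+1=3, 2+2=4
a = 3: 3+0=3, 3+1=4, 3+2=0
a = 4: 4+0=4, 4+1=0, 4+2=1
Distinct residues collected: {0, 1, 2, 3, 4}
|A + B| = 5 (out of 5 total residues).

A + B = {0, 1, 2, 3, 4}


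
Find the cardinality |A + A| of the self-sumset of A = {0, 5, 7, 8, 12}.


A + A = {a + a' : a, a' ∈ A}; |A| = 5.
General bounds: 2|A| - 1 ≤ |A + A| ≤ |A|(|A|+1)/2, i.e. 9 ≤ |A + A| ≤ 15.
Lower bound 2|A|-1 is attained iff A is an arithmetic progression.
Enumerate sums a + a' for a ≤ a' (symmetric, so this suffices):
a = 0: 0+0=0, 0+5=5, 0+7=7, 0+8=8, 0+12=12
a = 5: 5+5=10, 5+7=12, 5+8=13, 5+12=17
a = 7: 7+7=14, 7+8=15, 7+12=19
a = 8: 8+8=16, 8+12=20
a = 12: 12+12=24
Distinct sums: {0, 5, 7, 8, 10, 12, 13, 14, 15, 16, 17, 19, 20, 24}
|A + A| = 14

|A + A| = 14


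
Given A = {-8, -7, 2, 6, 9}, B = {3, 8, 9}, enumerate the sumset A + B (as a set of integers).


A + B = {a + b : a ∈ A, b ∈ B}.
Enumerate all |A|·|B| = 5·3 = 15 pairs (a, b) and collect distinct sums.
a = -8: -8+3=-5, -8+8=0, -8+9=1
a = -7: -7+3=-4, -7+8=1, -7+9=2
a = 2: 2+3=5, 2+8=10, 2+9=11
a = 6: 6+3=9, 6+8=14, 6+9=15
a = 9: 9+3=12, 9+8=17, 9+9=18
Collecting distinct sums: A + B = {-5, -4, 0, 1, 2, 5, 9, 10, 11, 12, 14, 15, 17, 18}
|A + B| = 14

A + B = {-5, -4, 0, 1, 2, 5, 9, 10, 11, 12, 14, 15, 17, 18}


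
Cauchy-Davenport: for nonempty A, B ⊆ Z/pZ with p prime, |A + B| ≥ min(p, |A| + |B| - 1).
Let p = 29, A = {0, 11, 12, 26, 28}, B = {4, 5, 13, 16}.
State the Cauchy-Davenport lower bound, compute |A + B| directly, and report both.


Cauchy-Davenport: |A + B| ≥ min(p, |A| + |B| - 1) for A, B nonempty in Z/pZ.
|A| = 5, |B| = 4, p = 29.
CD lower bound = min(29, 5 + 4 - 1) = min(29, 8) = 8.
Compute A + B mod 29 directly:
a = 0: 0+4=4, 0+5=5, 0+13=13, 0+16=16
a = 11: 11+4=15, 11+5=16, 11+13=24, 11+16=27
a = 12: 12+4=16, 12+5=17, 12+13=25, 12+16=28
a = 26: 26+4=1, 26+5=2, 26+13=10, 26+16=13
a = 28: 28+4=3, 28+5=4, 28+13=12, 28+16=15
A + B = {1, 2, 3, 4, 5, 10, 12, 13, 15, 16, 17, 24, 25, 27, 28}, so |A + B| = 15.
Verify: 15 ≥ 8? Yes ✓.

CD lower bound = 8, actual |A + B| = 15.
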